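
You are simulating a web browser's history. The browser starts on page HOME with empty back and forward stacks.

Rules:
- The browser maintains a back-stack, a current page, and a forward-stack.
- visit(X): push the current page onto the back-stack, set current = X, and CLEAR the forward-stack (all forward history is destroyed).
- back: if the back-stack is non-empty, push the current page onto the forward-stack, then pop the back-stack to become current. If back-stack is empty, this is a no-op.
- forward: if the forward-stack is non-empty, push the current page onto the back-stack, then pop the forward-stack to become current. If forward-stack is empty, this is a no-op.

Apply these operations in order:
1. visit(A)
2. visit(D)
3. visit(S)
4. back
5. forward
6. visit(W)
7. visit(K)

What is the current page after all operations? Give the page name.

Answer: K

Derivation:
After 1 (visit(A)): cur=A back=1 fwd=0
After 2 (visit(D)): cur=D back=2 fwd=0
After 3 (visit(S)): cur=S back=3 fwd=0
After 4 (back): cur=D back=2 fwd=1
After 5 (forward): cur=S back=3 fwd=0
After 6 (visit(W)): cur=W back=4 fwd=0
After 7 (visit(K)): cur=K back=5 fwd=0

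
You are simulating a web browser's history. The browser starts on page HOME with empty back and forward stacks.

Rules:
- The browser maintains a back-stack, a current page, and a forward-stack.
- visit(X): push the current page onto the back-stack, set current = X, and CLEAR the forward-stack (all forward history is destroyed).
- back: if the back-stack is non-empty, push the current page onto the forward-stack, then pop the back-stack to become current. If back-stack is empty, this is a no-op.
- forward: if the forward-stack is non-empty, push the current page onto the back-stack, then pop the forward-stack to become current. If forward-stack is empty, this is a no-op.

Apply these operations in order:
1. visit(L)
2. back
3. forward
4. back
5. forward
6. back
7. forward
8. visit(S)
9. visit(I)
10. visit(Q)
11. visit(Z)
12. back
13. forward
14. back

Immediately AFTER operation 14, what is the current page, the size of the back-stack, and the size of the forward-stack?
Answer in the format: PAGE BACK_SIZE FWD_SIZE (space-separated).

After 1 (visit(L)): cur=L back=1 fwd=0
After 2 (back): cur=HOME back=0 fwd=1
After 3 (forward): cur=L back=1 fwd=0
After 4 (back): cur=HOME back=0 fwd=1
After 5 (forward): cur=L back=1 fwd=0
After 6 (back): cur=HOME back=0 fwd=1
After 7 (forward): cur=L back=1 fwd=0
After 8 (visit(S)): cur=S back=2 fwd=0
After 9 (visit(I)): cur=I back=3 fwd=0
After 10 (visit(Q)): cur=Q back=4 fwd=0
After 11 (visit(Z)): cur=Z back=5 fwd=0
After 12 (back): cur=Q back=4 fwd=1
After 13 (forward): cur=Z back=5 fwd=0
After 14 (back): cur=Q back=4 fwd=1

Q 4 1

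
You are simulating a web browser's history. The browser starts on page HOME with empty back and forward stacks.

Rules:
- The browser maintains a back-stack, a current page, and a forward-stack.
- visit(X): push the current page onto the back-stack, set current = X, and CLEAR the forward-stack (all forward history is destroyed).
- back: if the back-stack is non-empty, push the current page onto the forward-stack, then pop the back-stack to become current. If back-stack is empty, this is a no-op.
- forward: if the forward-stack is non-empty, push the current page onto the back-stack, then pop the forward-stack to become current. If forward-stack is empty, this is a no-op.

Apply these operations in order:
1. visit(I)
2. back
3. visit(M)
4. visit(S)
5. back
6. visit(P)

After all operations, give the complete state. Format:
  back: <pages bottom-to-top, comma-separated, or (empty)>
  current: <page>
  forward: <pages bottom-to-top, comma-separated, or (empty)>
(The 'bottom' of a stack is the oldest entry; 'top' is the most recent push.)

After 1 (visit(I)): cur=I back=1 fwd=0
After 2 (back): cur=HOME back=0 fwd=1
After 3 (visit(M)): cur=M back=1 fwd=0
After 4 (visit(S)): cur=S back=2 fwd=0
After 5 (back): cur=M back=1 fwd=1
After 6 (visit(P)): cur=P back=2 fwd=0

Answer: back: HOME,M
current: P
forward: (empty)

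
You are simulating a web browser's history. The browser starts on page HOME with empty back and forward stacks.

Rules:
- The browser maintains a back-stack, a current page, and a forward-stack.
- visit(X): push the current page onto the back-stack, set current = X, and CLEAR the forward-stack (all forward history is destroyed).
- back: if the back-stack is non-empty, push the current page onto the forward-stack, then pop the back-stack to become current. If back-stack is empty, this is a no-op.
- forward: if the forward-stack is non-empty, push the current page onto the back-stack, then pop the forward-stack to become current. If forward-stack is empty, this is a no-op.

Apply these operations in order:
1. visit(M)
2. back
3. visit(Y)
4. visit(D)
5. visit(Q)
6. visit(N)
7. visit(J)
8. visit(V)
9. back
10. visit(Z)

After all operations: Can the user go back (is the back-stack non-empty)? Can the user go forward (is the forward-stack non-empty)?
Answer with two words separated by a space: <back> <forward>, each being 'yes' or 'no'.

After 1 (visit(M)): cur=M back=1 fwd=0
After 2 (back): cur=HOME back=0 fwd=1
After 3 (visit(Y)): cur=Y back=1 fwd=0
After 4 (visit(D)): cur=D back=2 fwd=0
After 5 (visit(Q)): cur=Q back=3 fwd=0
After 6 (visit(N)): cur=N back=4 fwd=0
After 7 (visit(J)): cur=J back=5 fwd=0
After 8 (visit(V)): cur=V back=6 fwd=0
After 9 (back): cur=J back=5 fwd=1
After 10 (visit(Z)): cur=Z back=6 fwd=0

Answer: yes no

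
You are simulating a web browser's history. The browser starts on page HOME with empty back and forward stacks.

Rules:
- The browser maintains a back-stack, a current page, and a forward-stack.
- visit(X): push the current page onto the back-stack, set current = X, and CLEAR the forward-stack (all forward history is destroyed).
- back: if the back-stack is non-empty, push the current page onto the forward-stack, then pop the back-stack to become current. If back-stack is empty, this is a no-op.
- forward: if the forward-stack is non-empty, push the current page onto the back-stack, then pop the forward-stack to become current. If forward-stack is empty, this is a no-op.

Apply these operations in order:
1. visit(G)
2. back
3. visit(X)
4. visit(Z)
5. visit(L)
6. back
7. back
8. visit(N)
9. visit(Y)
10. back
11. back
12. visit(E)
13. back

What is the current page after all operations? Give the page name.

After 1 (visit(G)): cur=G back=1 fwd=0
After 2 (back): cur=HOME back=0 fwd=1
After 3 (visit(X)): cur=X back=1 fwd=0
After 4 (visit(Z)): cur=Z back=2 fwd=0
After 5 (visit(L)): cur=L back=3 fwd=0
After 6 (back): cur=Z back=2 fwd=1
After 7 (back): cur=X back=1 fwd=2
After 8 (visit(N)): cur=N back=2 fwd=0
After 9 (visit(Y)): cur=Y back=3 fwd=0
After 10 (back): cur=N back=2 fwd=1
After 11 (back): cur=X back=1 fwd=2
After 12 (visit(E)): cur=E back=2 fwd=0
After 13 (back): cur=X back=1 fwd=1

Answer: X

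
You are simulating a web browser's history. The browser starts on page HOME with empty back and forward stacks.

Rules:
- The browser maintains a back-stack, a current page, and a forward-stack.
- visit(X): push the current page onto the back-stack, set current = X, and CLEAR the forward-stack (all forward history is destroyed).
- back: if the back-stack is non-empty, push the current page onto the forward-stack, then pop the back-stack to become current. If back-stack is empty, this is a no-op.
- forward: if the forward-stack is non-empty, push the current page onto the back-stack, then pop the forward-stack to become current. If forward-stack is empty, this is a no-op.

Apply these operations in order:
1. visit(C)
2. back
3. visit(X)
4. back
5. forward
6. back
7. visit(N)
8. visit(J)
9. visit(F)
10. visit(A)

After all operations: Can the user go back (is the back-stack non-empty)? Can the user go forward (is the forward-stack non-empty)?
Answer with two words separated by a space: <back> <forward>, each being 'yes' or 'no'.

After 1 (visit(C)): cur=C back=1 fwd=0
After 2 (back): cur=HOME back=0 fwd=1
After 3 (visit(X)): cur=X back=1 fwd=0
After 4 (back): cur=HOME back=0 fwd=1
After 5 (forward): cur=X back=1 fwd=0
After 6 (back): cur=HOME back=0 fwd=1
After 7 (visit(N)): cur=N back=1 fwd=0
After 8 (visit(J)): cur=J back=2 fwd=0
After 9 (visit(F)): cur=F back=3 fwd=0
After 10 (visit(A)): cur=A back=4 fwd=0

Answer: yes no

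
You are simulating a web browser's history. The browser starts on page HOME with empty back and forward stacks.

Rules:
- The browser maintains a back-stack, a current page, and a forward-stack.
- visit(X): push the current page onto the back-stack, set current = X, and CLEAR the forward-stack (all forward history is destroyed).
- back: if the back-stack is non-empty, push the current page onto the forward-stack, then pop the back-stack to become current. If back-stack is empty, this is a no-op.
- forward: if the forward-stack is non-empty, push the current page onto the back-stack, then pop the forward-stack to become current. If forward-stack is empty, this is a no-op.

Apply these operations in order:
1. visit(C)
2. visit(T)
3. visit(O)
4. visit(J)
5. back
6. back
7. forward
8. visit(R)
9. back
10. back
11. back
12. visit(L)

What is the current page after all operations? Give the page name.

After 1 (visit(C)): cur=C back=1 fwd=0
After 2 (visit(T)): cur=T back=2 fwd=0
After 3 (visit(O)): cur=O back=3 fwd=0
After 4 (visit(J)): cur=J back=4 fwd=0
After 5 (back): cur=O back=3 fwd=1
After 6 (back): cur=T back=2 fwd=2
After 7 (forward): cur=O back=3 fwd=1
After 8 (visit(R)): cur=R back=4 fwd=0
After 9 (back): cur=O back=3 fwd=1
After 10 (back): cur=T back=2 fwd=2
After 11 (back): cur=C back=1 fwd=3
After 12 (visit(L)): cur=L back=2 fwd=0

Answer: L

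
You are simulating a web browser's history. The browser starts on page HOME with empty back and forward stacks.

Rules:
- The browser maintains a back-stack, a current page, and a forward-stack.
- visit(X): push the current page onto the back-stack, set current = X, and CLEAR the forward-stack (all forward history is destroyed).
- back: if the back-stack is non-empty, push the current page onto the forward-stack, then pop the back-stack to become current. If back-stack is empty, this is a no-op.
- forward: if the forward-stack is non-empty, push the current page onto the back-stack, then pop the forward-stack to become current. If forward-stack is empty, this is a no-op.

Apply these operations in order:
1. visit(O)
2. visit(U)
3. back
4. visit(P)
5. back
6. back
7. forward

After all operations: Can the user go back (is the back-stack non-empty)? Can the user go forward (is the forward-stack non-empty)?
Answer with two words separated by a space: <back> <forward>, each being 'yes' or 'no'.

Answer: yes yes

Derivation:
After 1 (visit(O)): cur=O back=1 fwd=0
After 2 (visit(U)): cur=U back=2 fwd=0
After 3 (back): cur=O back=1 fwd=1
After 4 (visit(P)): cur=P back=2 fwd=0
After 5 (back): cur=O back=1 fwd=1
After 6 (back): cur=HOME back=0 fwd=2
After 7 (forward): cur=O back=1 fwd=1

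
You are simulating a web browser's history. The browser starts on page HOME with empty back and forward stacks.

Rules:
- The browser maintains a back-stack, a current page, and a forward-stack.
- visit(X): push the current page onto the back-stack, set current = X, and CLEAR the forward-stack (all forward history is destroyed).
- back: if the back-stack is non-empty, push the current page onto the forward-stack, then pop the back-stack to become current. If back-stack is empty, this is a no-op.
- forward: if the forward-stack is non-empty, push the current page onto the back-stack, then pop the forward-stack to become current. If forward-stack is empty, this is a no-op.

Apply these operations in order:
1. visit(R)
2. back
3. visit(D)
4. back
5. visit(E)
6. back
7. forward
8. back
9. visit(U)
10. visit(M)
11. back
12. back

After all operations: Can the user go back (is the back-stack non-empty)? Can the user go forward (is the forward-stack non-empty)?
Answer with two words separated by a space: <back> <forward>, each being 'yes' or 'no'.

After 1 (visit(R)): cur=R back=1 fwd=0
After 2 (back): cur=HOME back=0 fwd=1
After 3 (visit(D)): cur=D back=1 fwd=0
After 4 (back): cur=HOME back=0 fwd=1
After 5 (visit(E)): cur=E back=1 fwd=0
After 6 (back): cur=HOME back=0 fwd=1
After 7 (forward): cur=E back=1 fwd=0
After 8 (back): cur=HOME back=0 fwd=1
After 9 (visit(U)): cur=U back=1 fwd=0
After 10 (visit(M)): cur=M back=2 fwd=0
After 11 (back): cur=U back=1 fwd=1
After 12 (back): cur=HOME back=0 fwd=2

Answer: no yes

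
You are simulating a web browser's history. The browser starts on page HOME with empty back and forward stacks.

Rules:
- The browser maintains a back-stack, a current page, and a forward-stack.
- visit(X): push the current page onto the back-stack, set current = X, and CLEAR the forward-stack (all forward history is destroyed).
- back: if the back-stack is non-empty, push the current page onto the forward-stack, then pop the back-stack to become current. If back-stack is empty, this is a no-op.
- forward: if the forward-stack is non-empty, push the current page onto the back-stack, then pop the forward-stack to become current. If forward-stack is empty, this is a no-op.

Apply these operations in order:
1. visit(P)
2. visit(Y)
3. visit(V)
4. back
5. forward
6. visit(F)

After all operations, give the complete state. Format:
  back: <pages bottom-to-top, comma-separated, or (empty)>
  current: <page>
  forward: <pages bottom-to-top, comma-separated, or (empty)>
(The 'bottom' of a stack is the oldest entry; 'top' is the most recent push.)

Answer: back: HOME,P,Y,V
current: F
forward: (empty)

Derivation:
After 1 (visit(P)): cur=P back=1 fwd=0
After 2 (visit(Y)): cur=Y back=2 fwd=0
After 3 (visit(V)): cur=V back=3 fwd=0
After 4 (back): cur=Y back=2 fwd=1
After 5 (forward): cur=V back=3 fwd=0
After 6 (visit(F)): cur=F back=4 fwd=0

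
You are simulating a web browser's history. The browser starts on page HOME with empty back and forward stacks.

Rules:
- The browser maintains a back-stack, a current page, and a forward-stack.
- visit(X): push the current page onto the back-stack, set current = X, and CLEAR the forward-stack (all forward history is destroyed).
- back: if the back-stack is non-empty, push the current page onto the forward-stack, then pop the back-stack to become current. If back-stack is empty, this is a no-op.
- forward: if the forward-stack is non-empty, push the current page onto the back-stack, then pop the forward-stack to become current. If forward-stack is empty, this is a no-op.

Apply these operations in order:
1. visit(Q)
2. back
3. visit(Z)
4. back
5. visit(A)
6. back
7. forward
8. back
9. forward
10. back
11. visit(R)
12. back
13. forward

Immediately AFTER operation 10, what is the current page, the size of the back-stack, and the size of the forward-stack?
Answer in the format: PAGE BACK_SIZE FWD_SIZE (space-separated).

After 1 (visit(Q)): cur=Q back=1 fwd=0
After 2 (back): cur=HOME back=0 fwd=1
After 3 (visit(Z)): cur=Z back=1 fwd=0
After 4 (back): cur=HOME back=0 fwd=1
After 5 (visit(A)): cur=A back=1 fwd=0
After 6 (back): cur=HOME back=0 fwd=1
After 7 (forward): cur=A back=1 fwd=0
After 8 (back): cur=HOME back=0 fwd=1
After 9 (forward): cur=A back=1 fwd=0
After 10 (back): cur=HOME back=0 fwd=1

HOME 0 1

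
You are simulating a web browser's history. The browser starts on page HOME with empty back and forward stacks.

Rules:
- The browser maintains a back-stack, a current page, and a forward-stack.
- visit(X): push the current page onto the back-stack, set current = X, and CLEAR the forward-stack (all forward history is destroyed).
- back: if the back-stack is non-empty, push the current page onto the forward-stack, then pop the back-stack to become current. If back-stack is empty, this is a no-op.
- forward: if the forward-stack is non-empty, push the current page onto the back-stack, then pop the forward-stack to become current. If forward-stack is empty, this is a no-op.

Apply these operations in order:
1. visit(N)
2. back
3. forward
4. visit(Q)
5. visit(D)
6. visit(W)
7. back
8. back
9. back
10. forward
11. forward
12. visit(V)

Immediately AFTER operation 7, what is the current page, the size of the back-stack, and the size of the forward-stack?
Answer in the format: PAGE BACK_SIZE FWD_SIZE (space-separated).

After 1 (visit(N)): cur=N back=1 fwd=0
After 2 (back): cur=HOME back=0 fwd=1
After 3 (forward): cur=N back=1 fwd=0
After 4 (visit(Q)): cur=Q back=2 fwd=0
After 5 (visit(D)): cur=D back=3 fwd=0
After 6 (visit(W)): cur=W back=4 fwd=0
After 7 (back): cur=D back=3 fwd=1

D 3 1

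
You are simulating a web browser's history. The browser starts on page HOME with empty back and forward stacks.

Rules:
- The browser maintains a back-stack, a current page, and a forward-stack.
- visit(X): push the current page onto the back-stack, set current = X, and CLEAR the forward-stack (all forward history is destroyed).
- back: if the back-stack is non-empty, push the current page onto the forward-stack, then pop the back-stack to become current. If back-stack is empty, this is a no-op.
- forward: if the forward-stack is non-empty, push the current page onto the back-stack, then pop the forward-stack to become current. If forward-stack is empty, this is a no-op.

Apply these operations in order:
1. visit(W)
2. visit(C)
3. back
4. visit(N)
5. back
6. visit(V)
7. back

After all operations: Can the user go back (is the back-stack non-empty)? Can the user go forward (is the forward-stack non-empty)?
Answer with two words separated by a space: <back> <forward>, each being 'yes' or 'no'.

After 1 (visit(W)): cur=W back=1 fwd=0
After 2 (visit(C)): cur=C back=2 fwd=0
After 3 (back): cur=W back=1 fwd=1
After 4 (visit(N)): cur=N back=2 fwd=0
After 5 (back): cur=W back=1 fwd=1
After 6 (visit(V)): cur=V back=2 fwd=0
After 7 (back): cur=W back=1 fwd=1

Answer: yes yes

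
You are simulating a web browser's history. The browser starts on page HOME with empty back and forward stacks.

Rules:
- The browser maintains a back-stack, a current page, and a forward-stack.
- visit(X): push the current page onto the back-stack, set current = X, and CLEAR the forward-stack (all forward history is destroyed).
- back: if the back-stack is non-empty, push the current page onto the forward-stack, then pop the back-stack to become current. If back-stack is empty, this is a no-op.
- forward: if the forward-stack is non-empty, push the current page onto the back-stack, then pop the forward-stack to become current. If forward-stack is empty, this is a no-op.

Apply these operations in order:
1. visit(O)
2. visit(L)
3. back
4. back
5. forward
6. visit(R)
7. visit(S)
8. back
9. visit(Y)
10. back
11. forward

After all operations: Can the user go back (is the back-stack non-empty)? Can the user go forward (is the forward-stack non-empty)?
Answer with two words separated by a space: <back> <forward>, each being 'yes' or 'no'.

Answer: yes no

Derivation:
After 1 (visit(O)): cur=O back=1 fwd=0
After 2 (visit(L)): cur=L back=2 fwd=0
After 3 (back): cur=O back=1 fwd=1
After 4 (back): cur=HOME back=0 fwd=2
After 5 (forward): cur=O back=1 fwd=1
After 6 (visit(R)): cur=R back=2 fwd=0
After 7 (visit(S)): cur=S back=3 fwd=0
After 8 (back): cur=R back=2 fwd=1
After 9 (visit(Y)): cur=Y back=3 fwd=0
After 10 (back): cur=R back=2 fwd=1
After 11 (forward): cur=Y back=3 fwd=0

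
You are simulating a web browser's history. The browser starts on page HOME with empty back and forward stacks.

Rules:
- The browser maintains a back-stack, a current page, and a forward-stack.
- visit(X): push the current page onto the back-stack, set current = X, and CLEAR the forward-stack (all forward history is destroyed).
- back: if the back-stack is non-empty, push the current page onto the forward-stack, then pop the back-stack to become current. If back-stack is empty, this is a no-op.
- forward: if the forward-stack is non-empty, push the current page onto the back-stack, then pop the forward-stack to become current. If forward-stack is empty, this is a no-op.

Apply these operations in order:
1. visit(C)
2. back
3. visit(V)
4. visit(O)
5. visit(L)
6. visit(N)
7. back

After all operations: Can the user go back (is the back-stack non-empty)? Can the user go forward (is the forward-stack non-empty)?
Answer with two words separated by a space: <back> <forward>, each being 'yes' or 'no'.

After 1 (visit(C)): cur=C back=1 fwd=0
After 2 (back): cur=HOME back=0 fwd=1
After 3 (visit(V)): cur=V back=1 fwd=0
After 4 (visit(O)): cur=O back=2 fwd=0
After 5 (visit(L)): cur=L back=3 fwd=0
After 6 (visit(N)): cur=N back=4 fwd=0
After 7 (back): cur=L back=3 fwd=1

Answer: yes yes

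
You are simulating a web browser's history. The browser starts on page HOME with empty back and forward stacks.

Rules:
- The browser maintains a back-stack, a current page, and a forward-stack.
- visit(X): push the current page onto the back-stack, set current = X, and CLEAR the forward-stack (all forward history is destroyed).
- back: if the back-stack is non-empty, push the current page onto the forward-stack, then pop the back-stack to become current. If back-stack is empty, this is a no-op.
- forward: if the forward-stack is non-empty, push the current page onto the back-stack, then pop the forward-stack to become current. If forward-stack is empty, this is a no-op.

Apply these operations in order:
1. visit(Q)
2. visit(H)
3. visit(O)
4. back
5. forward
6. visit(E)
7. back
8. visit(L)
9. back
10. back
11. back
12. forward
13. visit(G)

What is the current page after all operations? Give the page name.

After 1 (visit(Q)): cur=Q back=1 fwd=0
After 2 (visit(H)): cur=H back=2 fwd=0
After 3 (visit(O)): cur=O back=3 fwd=0
After 4 (back): cur=H back=2 fwd=1
After 5 (forward): cur=O back=3 fwd=0
After 6 (visit(E)): cur=E back=4 fwd=0
After 7 (back): cur=O back=3 fwd=1
After 8 (visit(L)): cur=L back=4 fwd=0
After 9 (back): cur=O back=3 fwd=1
After 10 (back): cur=H back=2 fwd=2
After 11 (back): cur=Q back=1 fwd=3
After 12 (forward): cur=H back=2 fwd=2
After 13 (visit(G)): cur=G back=3 fwd=0

Answer: G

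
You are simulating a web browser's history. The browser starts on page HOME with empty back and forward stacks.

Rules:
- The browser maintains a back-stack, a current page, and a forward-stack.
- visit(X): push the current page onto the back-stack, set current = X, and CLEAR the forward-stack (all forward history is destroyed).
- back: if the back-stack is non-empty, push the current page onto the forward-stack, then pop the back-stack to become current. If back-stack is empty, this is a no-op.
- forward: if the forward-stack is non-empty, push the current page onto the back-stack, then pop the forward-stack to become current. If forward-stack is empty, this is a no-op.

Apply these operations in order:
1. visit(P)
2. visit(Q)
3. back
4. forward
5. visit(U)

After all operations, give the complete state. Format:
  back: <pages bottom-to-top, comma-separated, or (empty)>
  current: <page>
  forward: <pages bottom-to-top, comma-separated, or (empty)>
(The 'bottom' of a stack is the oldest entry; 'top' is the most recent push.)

Answer: back: HOME,P,Q
current: U
forward: (empty)

Derivation:
After 1 (visit(P)): cur=P back=1 fwd=0
After 2 (visit(Q)): cur=Q back=2 fwd=0
After 3 (back): cur=P back=1 fwd=1
After 4 (forward): cur=Q back=2 fwd=0
After 5 (visit(U)): cur=U back=3 fwd=0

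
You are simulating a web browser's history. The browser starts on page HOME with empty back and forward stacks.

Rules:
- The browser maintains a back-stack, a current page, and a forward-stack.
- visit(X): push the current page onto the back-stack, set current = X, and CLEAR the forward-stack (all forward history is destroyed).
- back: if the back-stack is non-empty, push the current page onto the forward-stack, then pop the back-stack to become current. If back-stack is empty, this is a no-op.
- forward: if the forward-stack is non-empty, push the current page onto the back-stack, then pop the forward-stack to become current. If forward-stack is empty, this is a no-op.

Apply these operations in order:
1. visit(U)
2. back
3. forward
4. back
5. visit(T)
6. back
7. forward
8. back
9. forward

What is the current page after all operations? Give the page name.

Answer: T

Derivation:
After 1 (visit(U)): cur=U back=1 fwd=0
After 2 (back): cur=HOME back=0 fwd=1
After 3 (forward): cur=U back=1 fwd=0
After 4 (back): cur=HOME back=0 fwd=1
After 5 (visit(T)): cur=T back=1 fwd=0
After 6 (back): cur=HOME back=0 fwd=1
After 7 (forward): cur=T back=1 fwd=0
After 8 (back): cur=HOME back=0 fwd=1
After 9 (forward): cur=T back=1 fwd=0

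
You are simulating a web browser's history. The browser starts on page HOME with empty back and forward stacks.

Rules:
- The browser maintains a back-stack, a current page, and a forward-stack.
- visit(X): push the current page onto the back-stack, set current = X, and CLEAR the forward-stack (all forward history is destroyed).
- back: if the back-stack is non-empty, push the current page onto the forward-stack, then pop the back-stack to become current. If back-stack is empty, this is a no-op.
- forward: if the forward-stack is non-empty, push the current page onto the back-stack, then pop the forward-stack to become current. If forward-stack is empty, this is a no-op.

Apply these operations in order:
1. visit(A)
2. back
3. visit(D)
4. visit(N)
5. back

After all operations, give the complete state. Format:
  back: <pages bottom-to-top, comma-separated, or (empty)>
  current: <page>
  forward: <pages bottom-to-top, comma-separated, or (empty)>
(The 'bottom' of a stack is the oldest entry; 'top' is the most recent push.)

After 1 (visit(A)): cur=A back=1 fwd=0
After 2 (back): cur=HOME back=0 fwd=1
After 3 (visit(D)): cur=D back=1 fwd=0
After 4 (visit(N)): cur=N back=2 fwd=0
After 5 (back): cur=D back=1 fwd=1

Answer: back: HOME
current: D
forward: N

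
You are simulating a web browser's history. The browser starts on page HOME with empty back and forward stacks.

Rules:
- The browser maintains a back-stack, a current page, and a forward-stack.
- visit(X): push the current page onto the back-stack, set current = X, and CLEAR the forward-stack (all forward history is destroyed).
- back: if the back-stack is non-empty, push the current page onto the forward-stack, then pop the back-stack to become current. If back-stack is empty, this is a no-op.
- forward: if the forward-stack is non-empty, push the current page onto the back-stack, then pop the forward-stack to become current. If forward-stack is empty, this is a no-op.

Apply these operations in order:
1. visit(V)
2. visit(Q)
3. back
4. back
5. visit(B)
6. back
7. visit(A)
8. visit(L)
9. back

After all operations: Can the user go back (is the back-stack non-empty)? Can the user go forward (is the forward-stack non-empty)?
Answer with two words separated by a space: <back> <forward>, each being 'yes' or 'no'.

Answer: yes yes

Derivation:
After 1 (visit(V)): cur=V back=1 fwd=0
After 2 (visit(Q)): cur=Q back=2 fwd=0
After 3 (back): cur=V back=1 fwd=1
After 4 (back): cur=HOME back=0 fwd=2
After 5 (visit(B)): cur=B back=1 fwd=0
After 6 (back): cur=HOME back=0 fwd=1
After 7 (visit(A)): cur=A back=1 fwd=0
After 8 (visit(L)): cur=L back=2 fwd=0
After 9 (back): cur=A back=1 fwd=1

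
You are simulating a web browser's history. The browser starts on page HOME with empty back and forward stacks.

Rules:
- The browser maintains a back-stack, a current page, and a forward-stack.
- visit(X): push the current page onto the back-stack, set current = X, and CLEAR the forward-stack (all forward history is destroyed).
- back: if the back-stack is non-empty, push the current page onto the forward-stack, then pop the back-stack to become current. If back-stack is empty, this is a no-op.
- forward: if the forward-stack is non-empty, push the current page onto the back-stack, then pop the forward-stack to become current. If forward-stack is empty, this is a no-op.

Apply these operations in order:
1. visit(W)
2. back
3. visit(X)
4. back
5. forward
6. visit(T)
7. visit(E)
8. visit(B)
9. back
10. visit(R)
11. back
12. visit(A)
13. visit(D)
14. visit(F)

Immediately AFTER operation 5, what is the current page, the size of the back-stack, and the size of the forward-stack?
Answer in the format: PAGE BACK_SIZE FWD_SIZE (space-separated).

After 1 (visit(W)): cur=W back=1 fwd=0
After 2 (back): cur=HOME back=0 fwd=1
After 3 (visit(X)): cur=X back=1 fwd=0
After 4 (back): cur=HOME back=0 fwd=1
After 5 (forward): cur=X back=1 fwd=0

X 1 0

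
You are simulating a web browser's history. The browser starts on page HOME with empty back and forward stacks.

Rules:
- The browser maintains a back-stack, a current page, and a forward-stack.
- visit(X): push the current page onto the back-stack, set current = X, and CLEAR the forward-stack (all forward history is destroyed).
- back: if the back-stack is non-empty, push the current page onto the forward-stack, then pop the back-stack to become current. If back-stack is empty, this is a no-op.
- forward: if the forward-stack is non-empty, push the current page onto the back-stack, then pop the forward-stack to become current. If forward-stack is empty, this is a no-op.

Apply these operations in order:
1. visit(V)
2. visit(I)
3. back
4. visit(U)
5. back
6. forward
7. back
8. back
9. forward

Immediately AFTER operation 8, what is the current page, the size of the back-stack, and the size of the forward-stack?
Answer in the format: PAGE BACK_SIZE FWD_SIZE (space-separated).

After 1 (visit(V)): cur=V back=1 fwd=0
After 2 (visit(I)): cur=I back=2 fwd=0
After 3 (back): cur=V back=1 fwd=1
After 4 (visit(U)): cur=U back=2 fwd=0
After 5 (back): cur=V back=1 fwd=1
After 6 (forward): cur=U back=2 fwd=0
After 7 (back): cur=V back=1 fwd=1
After 8 (back): cur=HOME back=0 fwd=2

HOME 0 2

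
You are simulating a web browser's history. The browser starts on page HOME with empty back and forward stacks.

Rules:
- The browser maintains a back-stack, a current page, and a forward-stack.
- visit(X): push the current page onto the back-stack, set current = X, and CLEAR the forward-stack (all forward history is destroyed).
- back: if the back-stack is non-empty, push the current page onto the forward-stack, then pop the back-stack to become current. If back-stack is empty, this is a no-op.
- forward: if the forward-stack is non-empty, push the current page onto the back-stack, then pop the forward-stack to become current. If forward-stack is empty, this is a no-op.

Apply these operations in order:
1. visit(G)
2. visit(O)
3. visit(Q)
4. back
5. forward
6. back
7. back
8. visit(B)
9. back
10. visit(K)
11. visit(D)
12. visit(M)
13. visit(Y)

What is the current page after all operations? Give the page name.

Answer: Y

Derivation:
After 1 (visit(G)): cur=G back=1 fwd=0
After 2 (visit(O)): cur=O back=2 fwd=0
After 3 (visit(Q)): cur=Q back=3 fwd=0
After 4 (back): cur=O back=2 fwd=1
After 5 (forward): cur=Q back=3 fwd=0
After 6 (back): cur=O back=2 fwd=1
After 7 (back): cur=G back=1 fwd=2
After 8 (visit(B)): cur=B back=2 fwd=0
After 9 (back): cur=G back=1 fwd=1
After 10 (visit(K)): cur=K back=2 fwd=0
After 11 (visit(D)): cur=D back=3 fwd=0
After 12 (visit(M)): cur=M back=4 fwd=0
After 13 (visit(Y)): cur=Y back=5 fwd=0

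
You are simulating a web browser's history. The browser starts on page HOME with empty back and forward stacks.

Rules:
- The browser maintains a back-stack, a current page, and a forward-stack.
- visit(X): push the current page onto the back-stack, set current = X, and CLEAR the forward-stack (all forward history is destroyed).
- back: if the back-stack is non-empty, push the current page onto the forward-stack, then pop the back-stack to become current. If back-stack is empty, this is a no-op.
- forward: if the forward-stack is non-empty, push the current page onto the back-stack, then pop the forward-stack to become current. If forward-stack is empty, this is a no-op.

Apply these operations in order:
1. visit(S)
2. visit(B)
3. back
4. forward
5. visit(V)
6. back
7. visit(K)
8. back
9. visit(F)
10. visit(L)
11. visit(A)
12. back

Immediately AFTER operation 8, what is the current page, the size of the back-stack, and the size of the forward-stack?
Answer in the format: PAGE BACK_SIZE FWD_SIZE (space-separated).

After 1 (visit(S)): cur=S back=1 fwd=0
After 2 (visit(B)): cur=B back=2 fwd=0
After 3 (back): cur=S back=1 fwd=1
After 4 (forward): cur=B back=2 fwd=0
After 5 (visit(V)): cur=V back=3 fwd=0
After 6 (back): cur=B back=2 fwd=1
After 7 (visit(K)): cur=K back=3 fwd=0
After 8 (back): cur=B back=2 fwd=1

B 2 1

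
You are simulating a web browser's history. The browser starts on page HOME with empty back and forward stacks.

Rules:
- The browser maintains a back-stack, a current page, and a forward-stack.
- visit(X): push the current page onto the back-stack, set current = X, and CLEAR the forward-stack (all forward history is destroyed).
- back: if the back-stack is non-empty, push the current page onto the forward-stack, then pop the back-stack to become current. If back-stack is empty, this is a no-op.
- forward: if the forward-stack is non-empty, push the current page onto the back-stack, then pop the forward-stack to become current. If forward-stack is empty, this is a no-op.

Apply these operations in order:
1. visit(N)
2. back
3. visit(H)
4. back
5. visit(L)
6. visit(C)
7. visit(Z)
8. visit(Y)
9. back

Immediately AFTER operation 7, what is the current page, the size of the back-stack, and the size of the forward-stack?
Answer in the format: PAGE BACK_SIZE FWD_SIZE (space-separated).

After 1 (visit(N)): cur=N back=1 fwd=0
After 2 (back): cur=HOME back=0 fwd=1
After 3 (visit(H)): cur=H back=1 fwd=0
After 4 (back): cur=HOME back=0 fwd=1
After 5 (visit(L)): cur=L back=1 fwd=0
After 6 (visit(C)): cur=C back=2 fwd=0
After 7 (visit(Z)): cur=Z back=3 fwd=0

Z 3 0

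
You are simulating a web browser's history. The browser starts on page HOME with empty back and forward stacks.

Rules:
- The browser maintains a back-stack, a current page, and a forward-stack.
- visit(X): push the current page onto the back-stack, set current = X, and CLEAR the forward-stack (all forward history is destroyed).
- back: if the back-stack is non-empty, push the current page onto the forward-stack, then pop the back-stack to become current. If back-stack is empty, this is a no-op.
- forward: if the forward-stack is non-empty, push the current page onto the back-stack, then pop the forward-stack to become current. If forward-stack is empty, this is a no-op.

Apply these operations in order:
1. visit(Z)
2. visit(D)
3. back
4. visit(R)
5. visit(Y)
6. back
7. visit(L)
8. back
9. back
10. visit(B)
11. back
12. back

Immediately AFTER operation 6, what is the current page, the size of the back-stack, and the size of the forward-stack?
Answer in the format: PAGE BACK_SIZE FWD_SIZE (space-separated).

After 1 (visit(Z)): cur=Z back=1 fwd=0
After 2 (visit(D)): cur=D back=2 fwd=0
After 3 (back): cur=Z back=1 fwd=1
After 4 (visit(R)): cur=R back=2 fwd=0
After 5 (visit(Y)): cur=Y back=3 fwd=0
After 6 (back): cur=R back=2 fwd=1

R 2 1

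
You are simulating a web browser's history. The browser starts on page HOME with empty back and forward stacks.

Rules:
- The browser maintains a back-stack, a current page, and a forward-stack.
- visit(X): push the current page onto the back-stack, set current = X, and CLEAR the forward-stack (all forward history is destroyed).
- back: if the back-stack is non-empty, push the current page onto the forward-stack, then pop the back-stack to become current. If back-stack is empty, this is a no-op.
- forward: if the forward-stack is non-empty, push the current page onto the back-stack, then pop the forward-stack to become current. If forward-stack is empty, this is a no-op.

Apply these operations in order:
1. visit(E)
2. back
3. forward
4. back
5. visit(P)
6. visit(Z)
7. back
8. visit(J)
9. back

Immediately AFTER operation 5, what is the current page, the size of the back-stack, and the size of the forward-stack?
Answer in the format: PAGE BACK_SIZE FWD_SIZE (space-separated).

After 1 (visit(E)): cur=E back=1 fwd=0
After 2 (back): cur=HOME back=0 fwd=1
After 3 (forward): cur=E back=1 fwd=0
After 4 (back): cur=HOME back=0 fwd=1
After 5 (visit(P)): cur=P back=1 fwd=0

P 1 0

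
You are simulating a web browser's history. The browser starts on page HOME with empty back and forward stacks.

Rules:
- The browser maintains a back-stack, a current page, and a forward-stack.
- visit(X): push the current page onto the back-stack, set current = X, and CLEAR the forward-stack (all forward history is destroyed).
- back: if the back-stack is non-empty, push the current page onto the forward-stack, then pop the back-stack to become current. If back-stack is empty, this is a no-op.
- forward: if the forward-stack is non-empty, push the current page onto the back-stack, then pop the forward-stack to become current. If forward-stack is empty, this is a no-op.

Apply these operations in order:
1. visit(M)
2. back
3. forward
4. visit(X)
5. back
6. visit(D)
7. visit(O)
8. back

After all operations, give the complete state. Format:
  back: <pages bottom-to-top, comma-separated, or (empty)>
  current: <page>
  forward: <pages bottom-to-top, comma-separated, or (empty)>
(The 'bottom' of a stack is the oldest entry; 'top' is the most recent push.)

After 1 (visit(M)): cur=M back=1 fwd=0
After 2 (back): cur=HOME back=0 fwd=1
After 3 (forward): cur=M back=1 fwd=0
After 4 (visit(X)): cur=X back=2 fwd=0
After 5 (back): cur=M back=1 fwd=1
After 6 (visit(D)): cur=D back=2 fwd=0
After 7 (visit(O)): cur=O back=3 fwd=0
After 8 (back): cur=D back=2 fwd=1

Answer: back: HOME,M
current: D
forward: O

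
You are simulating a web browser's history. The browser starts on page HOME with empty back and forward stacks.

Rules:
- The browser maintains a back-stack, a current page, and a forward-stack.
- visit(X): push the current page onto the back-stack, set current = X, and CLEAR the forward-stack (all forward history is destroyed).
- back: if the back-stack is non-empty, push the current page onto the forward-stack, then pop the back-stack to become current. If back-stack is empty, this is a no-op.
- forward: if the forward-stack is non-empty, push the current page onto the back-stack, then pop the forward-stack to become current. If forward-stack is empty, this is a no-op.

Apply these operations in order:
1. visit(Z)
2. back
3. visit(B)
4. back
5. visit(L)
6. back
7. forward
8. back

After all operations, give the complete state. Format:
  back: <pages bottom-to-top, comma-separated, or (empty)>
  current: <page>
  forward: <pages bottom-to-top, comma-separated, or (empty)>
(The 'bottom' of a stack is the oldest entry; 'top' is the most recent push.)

After 1 (visit(Z)): cur=Z back=1 fwd=0
After 2 (back): cur=HOME back=0 fwd=1
After 3 (visit(B)): cur=B back=1 fwd=0
After 4 (back): cur=HOME back=0 fwd=1
After 5 (visit(L)): cur=L back=1 fwd=0
After 6 (back): cur=HOME back=0 fwd=1
After 7 (forward): cur=L back=1 fwd=0
After 8 (back): cur=HOME back=0 fwd=1

Answer: back: (empty)
current: HOME
forward: L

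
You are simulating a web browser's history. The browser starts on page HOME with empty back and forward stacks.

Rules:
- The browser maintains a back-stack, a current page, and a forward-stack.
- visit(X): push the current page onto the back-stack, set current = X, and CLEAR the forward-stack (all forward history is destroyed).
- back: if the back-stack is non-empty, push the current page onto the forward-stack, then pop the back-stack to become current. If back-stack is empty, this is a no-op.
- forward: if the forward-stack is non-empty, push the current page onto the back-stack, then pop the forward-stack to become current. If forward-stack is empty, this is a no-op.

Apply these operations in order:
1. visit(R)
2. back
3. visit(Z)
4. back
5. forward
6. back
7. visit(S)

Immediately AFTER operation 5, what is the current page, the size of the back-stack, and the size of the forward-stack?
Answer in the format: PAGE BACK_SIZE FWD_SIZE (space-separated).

After 1 (visit(R)): cur=R back=1 fwd=0
After 2 (back): cur=HOME back=0 fwd=1
After 3 (visit(Z)): cur=Z back=1 fwd=0
After 4 (back): cur=HOME back=0 fwd=1
After 5 (forward): cur=Z back=1 fwd=0

Z 1 0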